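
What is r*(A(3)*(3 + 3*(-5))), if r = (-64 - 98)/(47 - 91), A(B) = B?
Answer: -1458/11 ≈ -132.55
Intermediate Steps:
r = 81/22 (r = -162/(-44) = -162*(-1/44) = 81/22 ≈ 3.6818)
r*(A(3)*(3 + 3*(-5))) = 81*(3*(3 + 3*(-5)))/22 = 81*(3*(3 - 15))/22 = 81*(3*(-12))/22 = (81/22)*(-36) = -1458/11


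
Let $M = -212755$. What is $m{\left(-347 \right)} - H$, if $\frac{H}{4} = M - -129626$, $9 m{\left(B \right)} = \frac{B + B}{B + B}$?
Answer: $\frac{2992645}{9} \approx 3.3252 \cdot 10^{5}$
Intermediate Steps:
$m{\left(B \right)} = \frac{1}{9}$ ($m{\left(B \right)} = \frac{\left(B + B\right) \frac{1}{B + B}}{9} = \frac{2 B \frac{1}{2 B}}{9} = \frac{1}{9} \cdot 1 = \frac{1}{9}$)
$H = -332516$ ($H = 4 \left(-212755 - -129626\right) = 4 \left(-212755 + 129626\right) = 4 \left(-83129\right) = -332516$)
$m{\left(-347 \right)} - H = \frac{1}{9} - -332516 = \frac{1}{9} + 332516 = \frac{2992645}{9}$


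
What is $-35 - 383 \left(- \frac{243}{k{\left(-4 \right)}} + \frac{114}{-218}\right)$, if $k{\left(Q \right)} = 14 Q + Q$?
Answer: $- \frac{3021187}{2180} \approx -1385.9$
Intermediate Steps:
$k{\left(Q \right)} = 15 Q$
$-35 - 383 \left(- \frac{243}{k{\left(-4 \right)}} + \frac{114}{-218}\right) = -35 - 383 \left(- \frac{243}{15 \left(-4\right)} + \frac{114}{-218}\right) = -35 - 383 \left(- \frac{243}{-60} + 114 \left(- \frac{1}{218}\right)\right) = -35 - 383 \left(\left(-243\right) \left(- \frac{1}{60}\right) - \frac{57}{109}\right) = -35 - 383 \left(\frac{81}{20} - \frac{57}{109}\right) = -35 - \frac{2944887}{2180} = - \frac{3021187}{2180}$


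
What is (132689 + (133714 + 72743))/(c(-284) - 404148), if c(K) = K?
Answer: -169573/202216 ≈ -0.83857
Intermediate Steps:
(132689 + (133714 + 72743))/(c(-284) - 404148) = (132689 + (133714 + 72743))/(-284 - 404148) = (132689 + 206457)/(-404432) = 339146*(-1/404432) = -169573/202216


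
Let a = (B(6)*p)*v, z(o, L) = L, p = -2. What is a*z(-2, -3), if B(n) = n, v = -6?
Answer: -216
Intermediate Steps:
a = 72 (a = (6*(-2))*(-6) = -12*(-6) = 72)
a*z(-2, -3) = 72*(-3) = -216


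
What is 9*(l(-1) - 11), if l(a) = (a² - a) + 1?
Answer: -72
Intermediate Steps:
l(a) = 1 + a² - a
9*(l(-1) - 11) = 9*((1 + (-1)² - 1*(-1)) - 11) = 9*((1 + 1 + 1) - 11) = 9*(3 - 11) = 9*(-8) = -72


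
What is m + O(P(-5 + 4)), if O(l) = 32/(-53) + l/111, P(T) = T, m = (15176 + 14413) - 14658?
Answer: 87835468/5883 ≈ 14930.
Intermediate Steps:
m = 14931 (m = 29589 - 14658 = 14931)
O(l) = -32/53 + l/111 (O(l) = 32*(-1/53) + l*(1/111) = -32/53 + l/111)
m + O(P(-5 + 4)) = 14931 + (-32/53 + (-5 + 4)/111) = 14931 + (-32/53 + (1/111)*(-1)) = 14931 + (-32/53 - 1/111) = 14931 - 3605/5883 = 87835468/5883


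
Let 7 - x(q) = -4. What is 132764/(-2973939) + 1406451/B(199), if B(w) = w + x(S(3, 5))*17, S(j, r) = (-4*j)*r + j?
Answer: 4182648233585/1147940454 ≈ 3643.6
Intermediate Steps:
S(j, r) = j - 4*j*r (S(j, r) = -4*j*r + j = j - 4*j*r)
x(q) = 11 (x(q) = 7 - 1*(-4) = 7 + 4 = 11)
B(w) = 187 + w (B(w) = w + 11*17 = w + 187 = 187 + w)
132764/(-2973939) + 1406451/B(199) = 132764/(-2973939) + 1406451/(187 + 199) = 132764*(-1/2973939) + 1406451/386 = -132764/2973939 + 1406451*(1/386) = -132764/2973939 + 1406451/386 = 4182648233585/1147940454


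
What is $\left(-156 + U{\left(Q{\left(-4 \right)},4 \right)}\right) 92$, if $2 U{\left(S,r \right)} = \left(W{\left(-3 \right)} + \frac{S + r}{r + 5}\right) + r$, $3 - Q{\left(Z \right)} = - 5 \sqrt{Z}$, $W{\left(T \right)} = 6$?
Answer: $- \frac{124706}{9} + \frac{460 i}{9} \approx -13856.0 + 51.111 i$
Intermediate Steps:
$Q{\left(Z \right)} = 3 + 5 \sqrt{Z}$ ($Q{\left(Z \right)} = 3 - - 5 \sqrt{Z} = 3 + 5 \sqrt{Z}$)
$U{\left(S,r \right)} = 3 + \frac{r}{2} + \frac{S + r}{2 \left(5 + r\right)}$ ($U{\left(S,r \right)} = \frac{\left(6 + \frac{S + r}{r + 5}\right) + r}{2} = \frac{\left(6 + \frac{S + r}{5 + r}\right) + r}{2} = \frac{6 + r + \frac{S + r}{5 + r}}{2} = 3 + \frac{r}{2} + \frac{S + r}{2 \left(5 + r\right)}$)
$\left(-156 + U{\left(Q{\left(-4 \right)},4 \right)}\right) 92 = \left(-156 + \frac{30 + \left(3 + 5 \sqrt{-4}\right) + 4^{2} + 12 \cdot 4}{2 \left(5 + 4\right)}\right) 92 = \left(-156 + \frac{30 + \left(3 + 5 \cdot 2 i\right) + 16 + 48}{2 \cdot 9}\right) 92 = \left(-156 + \frac{1}{2} \cdot \frac{1}{9} \left(30 + \left(3 + 10 i\right) + 16 + 48\right)\right) 92 = \left(-156 + \frac{1}{2} \cdot \frac{1}{9} \left(97 + 10 i\right)\right) 92 = \left(-156 + \left(\frac{97}{18} + \frac{5 i}{9}\right)\right) 92 = \left(- \frac{2711}{18} + \frac{5 i}{9}\right) 92 = - \frac{124706}{9} + \frac{460 i}{9}$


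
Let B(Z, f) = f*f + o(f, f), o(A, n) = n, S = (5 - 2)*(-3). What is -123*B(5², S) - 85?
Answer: -8941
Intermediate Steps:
S = -9 (S = 3*(-3) = -9)
B(Z, f) = f + f² (B(Z, f) = f*f + f = f² + f = f + f²)
-123*B(5², S) - 85 = -(-1107)*(1 - 9) - 85 = -(-1107)*(-8) - 85 = -123*72 - 85 = -8856 - 85 = -8941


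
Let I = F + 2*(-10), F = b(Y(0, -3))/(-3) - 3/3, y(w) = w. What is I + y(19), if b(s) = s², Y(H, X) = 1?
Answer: -7/3 ≈ -2.3333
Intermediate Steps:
F = -4/3 (F = 1²/(-3) - 3/3 = 1*(-⅓) - 3*⅓ = -⅓ - 1 = -4/3 ≈ -1.3333)
I = -64/3 (I = -4/3 + 2*(-10) = -4/3 - 20 = -64/3 ≈ -21.333)
I + y(19) = -64/3 + 19 = -7/3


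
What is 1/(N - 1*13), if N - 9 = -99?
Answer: -1/103 ≈ -0.0097087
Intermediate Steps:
N = -90 (N = 9 - 99 = -90)
1/(N - 1*13) = 1/(-90 - 1*13) = 1/(-90 - 13) = 1/(-103) = -1/103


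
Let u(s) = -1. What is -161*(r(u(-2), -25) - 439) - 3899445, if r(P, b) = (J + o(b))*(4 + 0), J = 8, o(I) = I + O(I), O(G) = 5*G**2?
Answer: -5830318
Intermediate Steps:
o(I) = I + 5*I**2
r(P, b) = 32 + 4*b*(1 + 5*b) (r(P, b) = (8 + b*(1 + 5*b))*(4 + 0) = (8 + b*(1 + 5*b))*4 = 32 + 4*b*(1 + 5*b))
-161*(r(u(-2), -25) - 439) - 3899445 = -161*((32 + 4*(-25) + 20*(-25)**2) - 439) - 3899445 = -161*((32 - 100 + 20*625) - 439) - 3899445 = -161*((32 - 100 + 12500) - 439) - 3899445 = -161*(12432 - 439) - 3899445 = -161*11993 - 3899445 = -1930873 - 3899445 = -5830318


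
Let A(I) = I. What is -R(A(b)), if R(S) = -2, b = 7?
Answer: 2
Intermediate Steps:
-R(A(b)) = -1*(-2) = 2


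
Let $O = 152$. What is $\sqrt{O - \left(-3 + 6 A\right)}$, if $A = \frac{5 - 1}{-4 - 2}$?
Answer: $\sqrt{159} \approx 12.61$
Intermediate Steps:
$A = - \frac{2}{3}$ ($A = \frac{4}{-6} = 4 \left(- \frac{1}{6}\right) = - \frac{2}{3} \approx -0.66667$)
$\sqrt{O - \left(-3 + 6 A\right)} = \sqrt{152 + \left(\left(-6\right) \left(- \frac{2}{3}\right) + 3\right)} = \sqrt{152 + \left(4 + 3\right)} = \sqrt{152 + 7} = \sqrt{159}$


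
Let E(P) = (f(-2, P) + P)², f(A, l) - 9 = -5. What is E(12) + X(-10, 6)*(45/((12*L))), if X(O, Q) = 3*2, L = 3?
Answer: 527/2 ≈ 263.50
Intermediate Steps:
f(A, l) = 4 (f(A, l) = 9 - 5 = 4)
X(O, Q) = 6
E(P) = (4 + P)²
E(12) + X(-10, 6)*(45/((12*L))) = (4 + 12)² + 6*(45/((12*3))) = 16² + 6*(45/36) = 256 + 6*(45*(1/36)) = 256 + 6*(5/4) = 256 + 15/2 = 527/2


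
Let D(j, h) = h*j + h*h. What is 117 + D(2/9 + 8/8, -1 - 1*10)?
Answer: 2021/9 ≈ 224.56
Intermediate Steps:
D(j, h) = h² + h*j (D(j, h) = h*j + h² = h² + h*j)
117 + D(2/9 + 8/8, -1 - 1*10) = 117 + (-1 - 1*10)*((-1 - 1*10) + (2/9 + 8/8)) = 117 + (-1 - 10)*((-1 - 10) + (2*(⅑) + 8*(⅛))) = 117 - 11*(-11 + (2/9 + 1)) = 117 - 11*(-11 + 11/9) = 117 - 11*(-88/9) = 117 + 968/9 = 2021/9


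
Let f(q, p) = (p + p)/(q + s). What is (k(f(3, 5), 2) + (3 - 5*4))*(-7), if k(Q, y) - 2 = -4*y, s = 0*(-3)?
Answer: 161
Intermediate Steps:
s = 0
f(q, p) = 2*p/q (f(q, p) = (p + p)/(q + 0) = (2*p)/q = 2*p/q)
k(Q, y) = 2 - 4*y
(k(f(3, 5), 2) + (3 - 5*4))*(-7) = ((2 - 4*2) + (3 - 5*4))*(-7) = ((2 - 8) + (3 - 20))*(-7) = (-6 - 17)*(-7) = -23*(-7) = 161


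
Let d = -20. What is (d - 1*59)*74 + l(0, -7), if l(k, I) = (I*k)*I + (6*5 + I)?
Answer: -5823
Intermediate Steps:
l(k, I) = 30 + I + k*I**2 (l(k, I) = k*I**2 + (30 + I) = 30 + I + k*I**2)
(d - 1*59)*74 + l(0, -7) = (-20 - 1*59)*74 + (30 - 7 + 0*(-7)**2) = (-20 - 59)*74 + (30 - 7 + 0*49) = -79*74 + (30 - 7 + 0) = -5846 + 23 = -5823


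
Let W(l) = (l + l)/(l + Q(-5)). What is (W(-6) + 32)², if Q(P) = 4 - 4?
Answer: 1156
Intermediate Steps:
Q(P) = 0
W(l) = 2 (W(l) = (l + l)/(l + 0) = (2*l)/l = 2)
(W(-6) + 32)² = (2 + 32)² = 34² = 1156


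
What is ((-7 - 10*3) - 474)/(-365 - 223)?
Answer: 73/84 ≈ 0.86905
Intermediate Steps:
((-7 - 10*3) - 474)/(-365 - 223) = ((-7 - 30) - 474)/(-588) = (-37 - 474)*(-1/588) = -511*(-1/588) = 73/84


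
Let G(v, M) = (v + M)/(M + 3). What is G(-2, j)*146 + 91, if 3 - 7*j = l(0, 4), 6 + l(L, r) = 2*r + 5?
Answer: -1081/17 ≈ -63.588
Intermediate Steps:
l(L, r) = -1 + 2*r (l(L, r) = -6 + (2*r + 5) = -6 + (5 + 2*r) = -1 + 2*r)
j = -4/7 (j = 3/7 - (-1 + 2*4)/7 = 3/7 - (-1 + 8)/7 = 3/7 - ⅐*7 = 3/7 - 1 = -4/7 ≈ -0.57143)
G(v, M) = (M + v)/(3 + M)
G(-2, j)*146 + 91 = ((-4/7 - 2)/(3 - 4/7))*146 + 91 = (-18/7/(17/7))*146 + 91 = ((7/17)*(-18/7))*146 + 91 = -18/17*146 + 91 = -2628/17 + 91 = -1081/17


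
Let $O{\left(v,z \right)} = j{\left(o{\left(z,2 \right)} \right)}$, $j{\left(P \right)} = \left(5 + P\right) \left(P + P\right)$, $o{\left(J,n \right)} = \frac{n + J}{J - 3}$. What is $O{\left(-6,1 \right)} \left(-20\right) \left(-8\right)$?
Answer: $-1680$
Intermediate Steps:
$o{\left(J,n \right)} = \frac{J + n}{-3 + J}$
$j{\left(P \right)} = 2 P \left(5 + P\right)$ ($j{\left(P \right)} = \left(5 + P\right) 2 P = 2 P \left(5 + P\right)$)
$O{\left(v,z \right)} = \frac{2 \left(2 + z\right) \left(5 + \frac{2 + z}{-3 + z}\right)}{-3 + z}$ ($O{\left(v,z \right)} = 2 \frac{z + 2}{-3 + z} \left(5 + \frac{z + 2}{-3 + z}\right) = 2 \frac{2 + z}{-3 + z} \left(5 + \frac{2 + z}{-3 + z}\right) = \frac{2 \left(2 + z\right) \left(5 + \frac{2 + z}{-3 + z}\right)}{-3 + z}$)
$O{\left(-6,1 \right)} \left(-20\right) \left(-8\right) = \frac{2 \left(-13 + 6 \cdot 1\right) \left(2 + 1\right)}{\left(-3 + 1\right)^{2}} \left(-20\right) \left(-8\right) = 2 \cdot \frac{1}{4} \left(-13 + 6\right) 3 \left(-20\right) \left(-8\right) = 2 \cdot \frac{1}{4} \left(-7\right) 3 \left(-20\right) \left(-8\right) = \left(- \frac{21}{2}\right) \left(-20\right) \left(-8\right) = 210 \left(-8\right) = -1680$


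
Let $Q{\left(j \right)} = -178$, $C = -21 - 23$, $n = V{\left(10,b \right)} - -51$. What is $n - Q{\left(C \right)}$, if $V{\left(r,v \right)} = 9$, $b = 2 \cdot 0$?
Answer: $238$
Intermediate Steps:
$b = 0$
$n = 60$ ($n = 9 - -51 = 9 + 51 = 60$)
$C = -44$ ($C = -21 - 23 = -44$)
$n - Q{\left(C \right)} = 60 - -178 = 60 + 178 = 238$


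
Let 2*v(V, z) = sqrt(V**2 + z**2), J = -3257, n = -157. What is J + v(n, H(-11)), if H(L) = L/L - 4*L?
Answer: -3257 + sqrt(26674)/2 ≈ -3175.3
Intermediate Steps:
H(L) = 1 - 4*L
v(V, z) = sqrt(V**2 + z**2)/2
J + v(n, H(-11)) = -3257 + sqrt((-157)**2 + (1 - 4*(-11))**2)/2 = -3257 + sqrt(24649 + (1 + 44)**2)/2 = -3257 + sqrt(24649 + 45**2)/2 = -3257 + sqrt(24649 + 2025)/2 = -3257 + sqrt(26674)/2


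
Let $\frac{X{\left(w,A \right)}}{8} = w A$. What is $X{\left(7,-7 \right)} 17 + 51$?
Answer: $-6613$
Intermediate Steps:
$X{\left(w,A \right)} = 8 A w$ ($X{\left(w,A \right)} = 8 w A = 8 A w$)
$X{\left(7,-7 \right)} 17 + 51 = 8 \left(-7\right) 7 \cdot 17 + 51 = \left(-392\right) 17 + 51 = -6664 + 51 = -6613$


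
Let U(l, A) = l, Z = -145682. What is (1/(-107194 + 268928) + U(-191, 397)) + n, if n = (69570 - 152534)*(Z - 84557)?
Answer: 3089369797387471/161734 ≈ 1.9102e+10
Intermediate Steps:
n = 19101548396 (n = (69570 - 152534)*(-145682 - 84557) = -82964*(-230239) = 19101548396)
(1/(-107194 + 268928) + U(-191, 397)) + n = (1/(-107194 + 268928) - 191) + 19101548396 = (1/161734 - 191) + 19101548396 = -30891193/161734 + 19101548396 = 3089369797387471/161734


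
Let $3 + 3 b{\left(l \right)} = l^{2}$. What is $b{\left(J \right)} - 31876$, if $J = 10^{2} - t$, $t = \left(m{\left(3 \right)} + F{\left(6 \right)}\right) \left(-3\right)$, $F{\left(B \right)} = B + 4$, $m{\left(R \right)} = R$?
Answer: $- \frac{76310}{3} \approx -25437.0$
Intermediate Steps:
$F{\left(B \right)} = 4 + B$
$t = -39$ ($t = \left(3 + \left(4 + 6\right)\right) \left(-3\right) = \left(3 + 10\right) \left(-3\right) = 13 \left(-3\right) = -39$)
$J = 139$ ($J = 10^{2} - -39 = 100 + 39 = 139$)
$b{\left(l \right)} = -1 + \frac{l^{2}}{3}$
$b{\left(J \right)} - 31876 = \left(-1 + \frac{139^{2}}{3}\right) - 31876 = \left(-1 + \frac{1}{3} \cdot 19321\right) - 31876 = \left(-1 + \frac{19321}{3}\right) - 31876 = \frac{19318}{3} - 31876 = - \frac{76310}{3}$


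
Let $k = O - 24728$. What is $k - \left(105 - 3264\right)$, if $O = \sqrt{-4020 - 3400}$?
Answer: $-21569 + 2 i \sqrt{1855} \approx -21569.0 + 86.139 i$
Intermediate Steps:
$O = 2 i \sqrt{1855}$ ($O = \sqrt{-7420} = 2 i \sqrt{1855} \approx 86.139 i$)
$k = -24728 + 2 i \sqrt{1855}$ ($k = 2 i \sqrt{1855} - 24728 = -24728 + 2 i \sqrt{1855} \approx -24728.0 + 86.139 i$)
$k - \left(105 - 3264\right) = \left(-24728 + 2 i \sqrt{1855}\right) - \left(105 - 3264\right) = \left(-24728 + 2 i \sqrt{1855}\right) - -3159 = \left(-24728 + 2 i \sqrt{1855}\right) + 3159 = -21569 + 2 i \sqrt{1855}$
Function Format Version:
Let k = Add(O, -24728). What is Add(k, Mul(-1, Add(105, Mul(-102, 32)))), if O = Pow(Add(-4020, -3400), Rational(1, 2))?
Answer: Add(-21569, Mul(2, I, Pow(1855, Rational(1, 2)))) ≈ Add(-21569., Mul(86.139, I))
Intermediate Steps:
O = Mul(2, I, Pow(1855, Rational(1, 2))) (O = Pow(-7420, Rational(1, 2)) = Mul(2, I, Pow(1855, Rational(1, 2))) ≈ Mul(86.139, I))
k = Add(-24728, Mul(2, I, Pow(1855, Rational(1, 2)))) (k = Add(Mul(2, I, Pow(1855, Rational(1, 2))), -24728) = Add(-24728, Mul(2, I, Pow(1855, Rational(1, 2)))) ≈ Add(-24728., Mul(86.139, I)))
Add(k, Mul(-1, Add(105, Mul(-102, 32)))) = Add(Add(-24728, Mul(2, I, Pow(1855, Rational(1, 2)))), Mul(-1, Add(105, Mul(-102, 32)))) = Add(Add(-24728, Mul(2, I, Pow(1855, Rational(1, 2)))), Mul(-1, Add(105, -3264))) = Add(Add(-24728, Mul(2, I, Pow(1855, Rational(1, 2)))), Mul(-1, -3159)) = Add(Add(-24728, Mul(2, I, Pow(1855, Rational(1, 2)))), 3159) = Add(-21569, Mul(2, I, Pow(1855, Rational(1, 2))))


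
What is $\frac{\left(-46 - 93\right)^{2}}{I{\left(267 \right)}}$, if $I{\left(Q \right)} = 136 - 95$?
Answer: $\frac{19321}{41} \approx 471.24$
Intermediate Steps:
$I{\left(Q \right)} = 41$
$\frac{\left(-46 - 93\right)^{2}}{I{\left(267 \right)}} = \frac{\left(-46 - 93\right)^{2}}{41} = \left(-139\right)^{2} \cdot \frac{1}{41} = 19321 \cdot \frac{1}{41} = \frac{19321}{41}$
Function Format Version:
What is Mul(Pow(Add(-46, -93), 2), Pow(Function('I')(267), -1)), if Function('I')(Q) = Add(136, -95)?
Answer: Rational(19321, 41) ≈ 471.24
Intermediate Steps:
Function('I')(Q) = 41
Mul(Pow(Add(-46, -93), 2), Pow(Function('I')(267), -1)) = Mul(Pow(Add(-46, -93), 2), Pow(41, -1)) = Mul(Pow(-139, 2), Rational(1, 41)) = Mul(19321, Rational(1, 41)) = Rational(19321, 41)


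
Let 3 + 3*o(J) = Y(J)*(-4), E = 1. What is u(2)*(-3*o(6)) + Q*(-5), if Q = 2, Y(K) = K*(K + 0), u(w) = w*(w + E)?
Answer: 872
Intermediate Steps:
u(w) = w*(1 + w) (u(w) = w*(w + 1) = w*(1 + w))
Y(K) = K² (Y(K) = K*K = K²)
o(J) = -1 - 4*J²/3 (o(J) = -1 + (J²*(-4))/3 = -1 + (-4*J²)/3 = -1 - 4*J²/3)
u(2)*(-3*o(6)) + Q*(-5) = (2*(1 + 2))*(-3*(-1 - 4/3*6²)) + 2*(-5) = (2*3)*(-3*(-1 - 4/3*36)) - 10 = 6*(-3*(-1 - 48)) - 10 = 6*(-3*(-49)) - 10 = 6*147 - 10 = 882 - 10 = 872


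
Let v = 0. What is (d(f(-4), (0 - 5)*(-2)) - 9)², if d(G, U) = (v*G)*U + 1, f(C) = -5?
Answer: 64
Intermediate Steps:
d(G, U) = 1 (d(G, U) = (0*G)*U + 1 = 0*U + 1 = 0 + 1 = 1)
(d(f(-4), (0 - 5)*(-2)) - 9)² = (1 - 9)² = (-8)² = 64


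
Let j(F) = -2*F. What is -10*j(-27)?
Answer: -540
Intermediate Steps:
-10*j(-27) = -(-20)*(-27) = -10*54 = -540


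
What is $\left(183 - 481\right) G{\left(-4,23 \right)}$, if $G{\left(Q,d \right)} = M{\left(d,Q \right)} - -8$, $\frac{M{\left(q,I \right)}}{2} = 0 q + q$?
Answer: $-16092$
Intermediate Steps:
$M{\left(q,I \right)} = 2 q$ ($M{\left(q,I \right)} = 2 \left(0 q + q\right) = 2 \left(0 + q\right) = 2 q$)
$G{\left(Q,d \right)} = 8 + 2 d$ ($G{\left(Q,d \right)} = 2 d - -8 = 2 d + 8 = 8 + 2 d$)
$\left(183 - 481\right) G{\left(-4,23 \right)} = \left(183 - 481\right) \left(8 + 2 \cdot 23\right) = - 298 \left(8 + 46\right) = \left(-298\right) 54 = -16092$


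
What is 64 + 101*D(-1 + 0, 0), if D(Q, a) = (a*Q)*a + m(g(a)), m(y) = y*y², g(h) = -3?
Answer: -2663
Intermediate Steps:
m(y) = y³
D(Q, a) = -27 + Q*a² (D(Q, a) = (a*Q)*a + (-3)³ = (Q*a)*a - 27 = Q*a² - 27 = -27 + Q*a²)
64 + 101*D(-1 + 0, 0) = 64 + 101*(-27 + (-1 + 0)*0²) = 64 + 101*(-27 - 1*0) = 64 + 101*(-27 + 0) = 64 + 101*(-27) = 64 - 2727 = -2663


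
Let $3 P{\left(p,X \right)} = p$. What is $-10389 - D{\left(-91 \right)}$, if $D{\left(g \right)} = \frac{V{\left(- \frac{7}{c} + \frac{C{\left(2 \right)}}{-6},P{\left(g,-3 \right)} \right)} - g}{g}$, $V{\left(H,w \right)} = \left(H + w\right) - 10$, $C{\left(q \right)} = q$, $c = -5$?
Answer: $- \frac{14180209}{1365} \approx -10388.0$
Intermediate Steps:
$P{\left(p,X \right)} = \frac{p}{3}$
$V{\left(H,w \right)} = -10 + H + w$
$D{\left(g \right)} = \frac{- \frac{134}{15} - \frac{2 g}{3}}{g}$ ($D{\left(g \right)} = \frac{\left(-10 + \left(- \frac{7}{-5} + \frac{2}{-6}\right) + \frac{g}{3}\right) - g}{g} = \frac{\left(-10 + \left(\left(-7\right) \left(- \frac{1}{5}\right) + 2 \left(- \frac{1}{6}\right)\right) + \frac{g}{3}\right) - g}{g} = \frac{\left(-10 + \left(\frac{7}{5} - \frac{1}{3}\right) + \frac{g}{3}\right) - g}{g} = \frac{\left(-10 + \frac{16}{15} + \frac{g}{3}\right) - g}{g} = \frac{\left(- \frac{134}{15} + \frac{g}{3}\right) - g}{g} = \frac{- \frac{134}{15} - \frac{2 g}{3}}{g}$)
$-10389 - D{\left(-91 \right)} = -10389 - \frac{2 \left(-67 - -455\right)}{15 \left(-91\right)} = -10389 - \frac{2}{15} \left(- \frac{1}{91}\right) \left(-67 + 455\right) = -10389 - \frac{2}{15} \left(- \frac{1}{91}\right) 388 = -10389 - - \frac{776}{1365} = -10389 + \frac{776}{1365} = - \frac{14180209}{1365}$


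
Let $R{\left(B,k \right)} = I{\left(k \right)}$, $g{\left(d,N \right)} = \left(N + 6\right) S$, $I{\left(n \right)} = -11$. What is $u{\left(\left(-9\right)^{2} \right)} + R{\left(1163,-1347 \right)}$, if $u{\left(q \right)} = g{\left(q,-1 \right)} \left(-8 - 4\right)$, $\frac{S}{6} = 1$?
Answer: $-371$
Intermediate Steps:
$S = 6$ ($S = 6 \cdot 1 = 6$)
$g{\left(d,N \right)} = 36 + 6 N$ ($g{\left(d,N \right)} = \left(N + 6\right) 6 = \left(6 + N\right) 6 = 36 + 6 N$)
$R{\left(B,k \right)} = -11$
$u{\left(q \right)} = -360$ ($u{\left(q \right)} = \left(36 + 6 \left(-1\right)\right) \left(-8 - 4\right) = \left(36 - 6\right) \left(-12\right) = 30 \left(-12\right) = -360$)
$u{\left(\left(-9\right)^{2} \right)} + R{\left(1163,-1347 \right)} = -360 - 11 = -371$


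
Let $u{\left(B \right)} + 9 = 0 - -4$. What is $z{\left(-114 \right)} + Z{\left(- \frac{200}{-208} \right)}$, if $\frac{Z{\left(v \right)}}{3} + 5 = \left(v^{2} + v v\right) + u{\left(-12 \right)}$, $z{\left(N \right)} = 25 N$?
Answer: $- \frac{971565}{338} \approx -2874.5$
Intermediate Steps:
$u{\left(B \right)} = -5$ ($u{\left(B \right)} = -9 + \left(0 - -4\right) = -9 + \left(0 + 4\right) = -9 + 4 = -5$)
$Z{\left(v \right)} = -30 + 6 v^{2}$ ($Z{\left(v \right)} = -15 + 3 \left(\left(v^{2} + v v\right) - 5\right) = -15 + 3 \left(\left(v^{2} + v^{2}\right) - 5\right) = -15 + 3 \left(2 v^{2} - 5\right) = -15 + 3 \left(-5 + 2 v^{2}\right) = -15 + \left(-15 + 6 v^{2}\right) = -30 + 6 v^{2}$)
$z{\left(-114 \right)} + Z{\left(- \frac{200}{-208} \right)} = 25 \left(-114\right) - \left(30 - 6 \left(- \frac{200}{-208}\right)^{2}\right) = -2850 - \left(30 - 6 \left(\left(-200\right) \left(- \frac{1}{208}\right)\right)^{2}\right) = -2850 - \left(30 - 6 \left(\frac{25}{26}\right)^{2}\right) = -2850 + \left(-30 + 6 \cdot \frac{625}{676}\right) = -2850 + \left(-30 + \frac{1875}{338}\right) = -2850 - \frac{8265}{338} = - \frac{971565}{338}$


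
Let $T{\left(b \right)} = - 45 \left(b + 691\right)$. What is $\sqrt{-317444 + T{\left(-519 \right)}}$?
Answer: $8 i \sqrt{5081} \approx 570.25 i$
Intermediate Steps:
$T{\left(b \right)} = -31095 - 45 b$ ($T{\left(b \right)} = - 45 \left(691 + b\right) = -31095 - 45 b$)
$\sqrt{-317444 + T{\left(-519 \right)}} = \sqrt{-317444 - 7740} = \sqrt{-325184} = 8 i \sqrt{5081}$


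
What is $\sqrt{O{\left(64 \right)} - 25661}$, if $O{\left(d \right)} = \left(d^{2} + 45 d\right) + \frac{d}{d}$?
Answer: $6 i \sqrt{519} \approx 136.69 i$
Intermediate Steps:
$O{\left(d \right)} = 1 + d^{2} + 45 d$ ($O{\left(d \right)} = \left(d^{2} + 45 d\right) + 1 = 1 + d^{2} + 45 d$)
$\sqrt{O{\left(64 \right)} - 25661} = \sqrt{\left(1 + 64^{2} + 45 \cdot 64\right) - 25661} = \sqrt{\left(1 + 4096 + 2880\right) - 25661} = \sqrt{6977 - 25661} = \sqrt{-18684} = 6 i \sqrt{519}$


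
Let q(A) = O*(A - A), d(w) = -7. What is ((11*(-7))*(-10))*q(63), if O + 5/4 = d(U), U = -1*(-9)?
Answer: 0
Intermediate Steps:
U = 9
O = -33/4 (O = -5/4 - 7 = -33/4 ≈ -8.2500)
q(A) = 0 (q(A) = -33*(A - A)/4 = -33/4*0 = 0)
((11*(-7))*(-10))*q(63) = ((11*(-7))*(-10))*0 = -77*(-10)*0 = 770*0 = 0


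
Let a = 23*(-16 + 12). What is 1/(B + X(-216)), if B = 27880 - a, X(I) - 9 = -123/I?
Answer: 72/2014673 ≈ 3.5738e-5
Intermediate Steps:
a = -92 (a = 23*(-4) = -92)
X(I) = 9 - 123/I
B = 27972 (B = 27880 - 1*(-92) = 27880 + 92 = 27972)
1/(B + X(-216)) = 1/(27972 + (9 - 123/(-216))) = 1/(27972 + (9 - 123*(-1/216))) = 1/(27972 + (9 + 41/72)) = 1/(27972 + 689/72) = 1/(2014673/72) = 72/2014673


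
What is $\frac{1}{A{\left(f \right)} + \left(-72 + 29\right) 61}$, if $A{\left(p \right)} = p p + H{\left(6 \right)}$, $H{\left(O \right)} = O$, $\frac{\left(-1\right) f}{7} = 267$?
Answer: $\frac{1}{3490544} \approx 2.8649 \cdot 10^{-7}$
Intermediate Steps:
$f = -1869$ ($f = \left(-7\right) 267 = -1869$)
$A{\left(p \right)} = 6 + p^{2}$ ($A{\left(p \right)} = p p + 6 = p^{2} + 6 = 6 + p^{2}$)
$\frac{1}{A{\left(f \right)} + \left(-72 + 29\right) 61} = \frac{1}{\left(6 + \left(-1869\right)^{2}\right) + \left(-72 + 29\right) 61} = \frac{1}{\left(6 + 3493161\right) - 2623} = \frac{1}{3493167 - 2623} = \frac{1}{3490544}$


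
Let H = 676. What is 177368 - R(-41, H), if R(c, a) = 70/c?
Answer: 7272158/41 ≈ 1.7737e+5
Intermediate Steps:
177368 - R(-41, H) = 177368 - 70/(-41) = 177368 - 70*(-1)/41 = 177368 - 1*(-70/41) = 177368 + 70/41 = 7272158/41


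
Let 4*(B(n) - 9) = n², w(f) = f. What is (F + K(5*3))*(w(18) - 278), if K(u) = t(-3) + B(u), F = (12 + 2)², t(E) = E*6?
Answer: -63245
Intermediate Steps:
t(E) = 6*E
B(n) = 9 + n²/4
F = 196 (F = 14² = 196)
K(u) = -9 + u²/4 (K(u) = 6*(-3) + (9 + u²/4) = -18 + (9 + u²/4) = -9 + u²/4)
(F + K(5*3))*(w(18) - 278) = (196 + (-9 + (5*3)²/4))*(18 - 278) = (196 + (-9 + (¼)*15²))*(-260) = (196 + (-9 + (¼)*225))*(-260) = (196 + (-9 + 225/4))*(-260) = (196 + 189/4)*(-260) = (973/4)*(-260) = -63245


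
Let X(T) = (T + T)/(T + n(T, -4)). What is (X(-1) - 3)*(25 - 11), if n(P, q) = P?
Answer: -28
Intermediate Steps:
X(T) = 1 (X(T) = (T + T)/(T + T) = (2*T)/((2*T)) = (2*T)*(1/(2*T)) = 1)
(X(-1) - 3)*(25 - 11) = (1 - 3)*(25 - 11) = -2*14 = -28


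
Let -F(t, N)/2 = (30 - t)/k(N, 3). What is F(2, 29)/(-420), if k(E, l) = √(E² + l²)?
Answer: √34/1275 ≈ 0.0045733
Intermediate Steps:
F(t, N) = -2*(30 - t)/√(9 + N²) (F(t, N) = -2*(30 - t)/(√(N² + 3²)) = -2*(30 - t)/(√(N² + 9)) = -2*(30 - t)/(√(9 + N²)) = -2*(30 - t)/√(9 + N²))
F(2, 29)/(-420) = (2*(-30 + 2)/√(9 + 29²))/(-420) = (2*(-28)/√(9 + 841))*(-1/420) = (2*(-28)/√850)*(-1/420) = (2*(√34/170)*(-28))*(-1/420) = -28*√34/85*(-1/420) = √34/1275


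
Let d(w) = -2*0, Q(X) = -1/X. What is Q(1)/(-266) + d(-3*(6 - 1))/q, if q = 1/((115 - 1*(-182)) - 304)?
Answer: 1/266 ≈ 0.0037594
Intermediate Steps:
q = -⅐ (q = 1/((115 + 182) - 304) = 1/(297 - 304) = 1/(-7) = -⅐ ≈ -0.14286)
d(w) = 0
Q(1)/(-266) + d(-3*(6 - 1))/q = -1/1/(-266) + 0/(-⅐) = -1*1*(-1/266) + 0*(-7) = -1*(-1/266) + 0 = 1/266 + 0 = 1/266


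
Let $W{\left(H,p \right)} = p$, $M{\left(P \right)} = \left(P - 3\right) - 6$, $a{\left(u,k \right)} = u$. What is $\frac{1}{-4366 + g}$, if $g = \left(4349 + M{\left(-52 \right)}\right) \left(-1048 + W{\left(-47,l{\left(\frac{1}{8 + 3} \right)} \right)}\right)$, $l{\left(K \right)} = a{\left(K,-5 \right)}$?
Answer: $- \frac{11}{49475802} \approx -2.2233 \cdot 10^{-7}$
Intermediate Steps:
$l{\left(K \right)} = K$
$M{\left(P \right)} = -9 + P$ ($M{\left(P \right)} = \left(-3 + P\right) - 6 = -9 + P$)
$g = - \frac{49427776}{11}$ ($g = \left(4349 - 61\right) \left(-1048 + \frac{1}{8 + 3}\right) = \left(4349 - 61\right) \left(-1048 + \frac{1}{11}\right) = 4288 \left(-1048 + \frac{1}{11}\right) = 4288 \left(- \frac{11527}{11}\right) = - \frac{49427776}{11} \approx -4.4934 \cdot 10^{6}$)
$\frac{1}{-4366 + g} = \frac{1}{-4366 - \frac{49427776}{11}} = \frac{1}{- \frac{49475802}{11}} = - \frac{11}{49475802}$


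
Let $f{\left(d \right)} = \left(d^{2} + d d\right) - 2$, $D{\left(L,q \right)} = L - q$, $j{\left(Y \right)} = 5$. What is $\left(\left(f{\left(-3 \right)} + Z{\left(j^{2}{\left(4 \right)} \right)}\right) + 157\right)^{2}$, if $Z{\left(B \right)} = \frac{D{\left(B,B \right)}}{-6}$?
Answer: $29929$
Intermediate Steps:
$f{\left(d \right)} = -2 + 2 d^{2}$ ($f{\left(d \right)} = \left(d^{2} + d^{2}\right) - 2 = 2 d^{2} - 2 = -2 + 2 d^{2}$)
$Z{\left(B \right)} = 0$ ($Z{\left(B \right)} = \frac{B - B}{-6} = 0 \left(- \frac{1}{6}\right) = 0$)
$\left(\left(f{\left(-3 \right)} + Z{\left(j^{2}{\left(4 \right)} \right)}\right) + 157\right)^{2} = \left(\left(\left(-2 + 2 \left(-3\right)^{2}\right) + 0\right) + 157\right)^{2} = \left(\left(\left(-2 + 2 \cdot 9\right) + 0\right) + 157\right)^{2} = \left(\left(\left(-2 + 18\right) + 0\right) + 157\right)^{2} = \left(\left(16 + 0\right) + 157\right)^{2} = \left(16 + 157\right)^{2} = 173^{2} = 29929$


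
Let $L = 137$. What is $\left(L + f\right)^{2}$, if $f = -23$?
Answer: $12996$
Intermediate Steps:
$\left(L + f\right)^{2} = \left(137 - 23\right)^{2} = 114^{2} = 12996$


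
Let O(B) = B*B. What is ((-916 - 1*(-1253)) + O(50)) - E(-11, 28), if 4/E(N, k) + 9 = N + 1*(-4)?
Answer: 17023/6 ≈ 2837.2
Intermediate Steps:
E(N, k) = 4/(-13 + N) (E(N, k) = 4/(-9 + (N + 1*(-4))) = 4/(-9 + (N - 4)) = 4/(-9 + (-4 + N)) = 4/(-13 + N))
O(B) = B²
((-916 - 1*(-1253)) + O(50)) - E(-11, 28) = ((-916 - 1*(-1253)) + 50²) - 4/(-13 - 11) = ((-916 + 1253) + 2500) - 4/(-24) = (337 + 2500) - 4*(-1)/24 = 2837 - 1*(-⅙) = 2837 + ⅙ = 17023/6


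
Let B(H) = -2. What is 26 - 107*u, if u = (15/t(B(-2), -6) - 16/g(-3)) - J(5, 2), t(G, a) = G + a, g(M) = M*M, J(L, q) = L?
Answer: 68533/72 ≈ 951.85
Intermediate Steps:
g(M) = M²
u = -623/72 (u = (15/(-2 - 6) - 16/((-3)²)) - 1*5 = (15/(-8) - 16/9) - 5 = (15*(-⅛) - 16*⅑) - 5 = (-15/8 - 16/9) - 5 = -263/72 - 5 = -623/72 ≈ -8.6528)
26 - 107*u = 26 - 107*(-623/72) = 26 + 66661/72 = 68533/72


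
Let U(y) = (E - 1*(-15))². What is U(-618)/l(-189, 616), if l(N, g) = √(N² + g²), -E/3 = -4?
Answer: 729*√8473/59311 ≈ 1.1314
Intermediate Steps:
E = 12 (E = -3*(-4) = 12)
U(y) = 729 (U(y) = (12 - 1*(-15))² = (12 + 15)² = 27² = 729)
U(-618)/l(-189, 616) = 729/(√((-189)² + 616²)) = 729/(√(35721 + 379456)) = 729/(√415177) = 729/((7*√8473)) = 729*(√8473/59311) = 729*√8473/59311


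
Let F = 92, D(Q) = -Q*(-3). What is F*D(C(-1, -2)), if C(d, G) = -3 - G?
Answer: -276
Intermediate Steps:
D(Q) = 3*Q (D(Q) = -(-3)*Q = 3*Q)
F*D(C(-1, -2)) = 92*(3*(-3 - 1*(-2))) = 92*(3*(-3 + 2)) = 92*(3*(-1)) = 92*(-3) = -276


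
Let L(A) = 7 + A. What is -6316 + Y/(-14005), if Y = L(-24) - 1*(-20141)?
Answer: -88475704/14005 ≈ -6317.4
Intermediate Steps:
Y = 20124 (Y = (7 - 24) - 1*(-20141) = -17 + 20141 = 20124)
-6316 + Y/(-14005) = -6316 + 20124/(-14005) = -6316 + 20124*(-1/14005) = -6316 - 20124/14005 = -88475704/14005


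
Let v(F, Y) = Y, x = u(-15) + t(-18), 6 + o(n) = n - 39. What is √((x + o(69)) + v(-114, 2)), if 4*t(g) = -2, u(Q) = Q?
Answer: √42/2 ≈ 3.2404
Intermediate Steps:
t(g) = -½ (t(g) = (¼)*(-2) = -½)
o(n) = -45 + n (o(n) = -6 + (n - 39) = -6 + (-39 + n) = -45 + n)
x = -31/2 (x = -15 - ½ = -31/2 ≈ -15.500)
√((x + o(69)) + v(-114, 2)) = √((-31/2 + (-45 + 69)) + 2) = √((-31/2 + 24) + 2) = √(17/2 + 2) = √(21/2) = √42/2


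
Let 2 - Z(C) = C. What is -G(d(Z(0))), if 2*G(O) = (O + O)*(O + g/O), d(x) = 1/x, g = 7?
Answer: -29/4 ≈ -7.2500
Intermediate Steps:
Z(C) = 2 - C
G(O) = O*(O + 7/O) (G(O) = ((O + O)*(O + 7/O))/2 = ((2*O)*(O + 7/O))/2 = (2*O*(O + 7/O))/2 = O*(O + 7/O))
-G(d(Z(0))) = -(7 + (1/(2 - 1*0))²) = -(7 + (1/(2 + 0))²) = -(7 + (1/2)²) = -(7 + (½)²) = -(7 + ¼) = -1*29/4 = -29/4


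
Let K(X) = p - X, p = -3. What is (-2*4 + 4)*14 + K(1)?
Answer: -60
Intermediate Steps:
K(X) = -3 - X
(-2*4 + 4)*14 + K(1) = (-2*4 + 4)*14 + (-3 - 1*1) = (-8 + 4)*14 + (-3 - 1) = -4*14 - 4 = -56 - 4 = -60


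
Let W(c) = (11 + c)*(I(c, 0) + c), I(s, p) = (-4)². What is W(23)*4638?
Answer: 6149988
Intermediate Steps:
I(s, p) = 16
W(c) = (11 + c)*(16 + c)
W(23)*4638 = (176 + 23² + 27*23)*4638 = (176 + 529 + 621)*4638 = 1326*4638 = 6149988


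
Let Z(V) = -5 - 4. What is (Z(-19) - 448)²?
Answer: 208849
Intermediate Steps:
Z(V) = -9
(Z(-19) - 448)² = (-9 - 448)² = (-457)² = 208849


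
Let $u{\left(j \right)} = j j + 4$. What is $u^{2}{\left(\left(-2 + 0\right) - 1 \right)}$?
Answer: $169$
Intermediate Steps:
$u{\left(j \right)} = 4 + j^{2}$ ($u{\left(j \right)} = j^{2} + 4 = 4 + j^{2}$)
$u^{2}{\left(\left(-2 + 0\right) - 1 \right)} = \left(4 + \left(\left(-2 + 0\right) - 1\right)^{2}\right)^{2} = \left(4 + \left(-2 - 1\right)^{2}\right)^{2} = \left(4 + \left(-3\right)^{2}\right)^{2} = \left(4 + 9\right)^{2} = 13^{2} = 169$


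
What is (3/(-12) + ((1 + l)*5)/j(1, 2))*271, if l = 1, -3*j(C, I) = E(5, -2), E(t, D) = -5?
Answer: 6233/4 ≈ 1558.3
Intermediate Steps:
j(C, I) = 5/3 (j(C, I) = -1/3*(-5) = 5/3)
(3/(-12) + ((1 + l)*5)/j(1, 2))*271 = (3/(-12) + ((1 + 1)*5)/(5/3))*271 = (3*(-1/12) + (2*5)*(3/5))*271 = (-1/4 + 10*(3/5))*271 = (-1/4 + 6)*271 = (23/4)*271 = 6233/4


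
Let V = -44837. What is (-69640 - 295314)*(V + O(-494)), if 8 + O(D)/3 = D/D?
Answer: 16371106532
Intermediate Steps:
O(D) = -21 (O(D) = -24 + 3*(D/D) = -24 + 3*1 = -24 + 3 = -21)
(-69640 - 295314)*(V + O(-494)) = (-69640 - 295314)*(-44837 - 21) = -364954*(-44858) = 16371106532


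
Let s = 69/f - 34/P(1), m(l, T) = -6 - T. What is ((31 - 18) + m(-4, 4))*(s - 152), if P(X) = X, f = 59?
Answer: -32715/59 ≈ -554.49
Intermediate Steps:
s = -1937/59 (s = 69/59 - 34/1 = 69*(1/59) - 34*1 = 69/59 - 34 = -1937/59 ≈ -32.831)
((31 - 18) + m(-4, 4))*(s - 152) = ((31 - 18) + (-6 - 1*4))*(-1937/59 - 152) = (13 + (-6 - 4))*(-10905/59) = (13 - 10)*(-10905/59) = 3*(-10905/59) = -32715/59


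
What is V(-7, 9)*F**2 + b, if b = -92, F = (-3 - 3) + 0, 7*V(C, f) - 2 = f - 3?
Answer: -356/7 ≈ -50.857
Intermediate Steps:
V(C, f) = -1/7 + f/7 (V(C, f) = 2/7 + (f - 3)/7 = 2/7 + (-3 + f)/7 = 2/7 + (-3/7 + f/7) = -1/7 + f/7)
F = -6 (F = -6 + 0 = -6)
V(-7, 9)*F**2 + b = (-1/7 + (1/7)*9)*(-6)**2 - 92 = (-1/7 + 9/7)*36 - 92 = (8/7)*36 - 92 = 288/7 - 92 = -356/7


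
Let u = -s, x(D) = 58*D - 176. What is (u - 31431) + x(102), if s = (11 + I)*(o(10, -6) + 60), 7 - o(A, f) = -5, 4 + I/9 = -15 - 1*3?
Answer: -12227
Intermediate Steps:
I = -198 (I = -36 + 9*(-15 - 1*3) = -36 + 9*(-15 - 3) = -36 + 9*(-18) = -36 - 162 = -198)
o(A, f) = 12 (o(A, f) = 7 - 1*(-5) = 7 + 5 = 12)
x(D) = -176 + 58*D
s = -13464 (s = (11 - 198)*(12 + 60) = -187*72 = -13464)
u = 13464 (u = -1*(-13464) = 13464)
(u - 31431) + x(102) = (13464 - 31431) + (-176 + 58*102) = -17967 + (-176 + 5916) = -17967 + 5740 = -12227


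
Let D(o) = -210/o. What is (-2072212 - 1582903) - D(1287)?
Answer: -1568044265/429 ≈ -3.6551e+6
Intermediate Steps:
(-2072212 - 1582903) - D(1287) = (-2072212 - 1582903) - (-210)/1287 = -3655115 - (-210)/1287 = -3655115 - 1*(-70/429) = -3655115 + 70/429 = -1568044265/429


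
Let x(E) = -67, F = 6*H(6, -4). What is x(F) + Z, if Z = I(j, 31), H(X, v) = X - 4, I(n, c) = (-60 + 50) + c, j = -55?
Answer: -46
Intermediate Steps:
I(n, c) = -10 + c
H(X, v) = -4 + X
F = 12 (F = 6*(-4 + 6) = 6*2 = 12)
Z = 21 (Z = -10 + 31 = 21)
x(F) + Z = -67 + 21 = -46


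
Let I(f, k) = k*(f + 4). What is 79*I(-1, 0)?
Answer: 0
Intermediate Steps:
I(f, k) = k*(4 + f)
79*I(-1, 0) = 79*(0*(4 - 1)) = 79*(0*3) = 79*0 = 0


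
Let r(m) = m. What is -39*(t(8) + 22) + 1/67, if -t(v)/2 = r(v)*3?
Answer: 67939/67 ≈ 1014.0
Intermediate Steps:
t(v) = -6*v (t(v) = -2*v*3 = -6*v)
-39*(t(8) + 22) + 1/67 = -39*(-6*8 + 22) + 1/67 = -39*(-48 + 22) + 1/67 = -39*(-26) + 1/67 = 1014 + 1/67 = 67939/67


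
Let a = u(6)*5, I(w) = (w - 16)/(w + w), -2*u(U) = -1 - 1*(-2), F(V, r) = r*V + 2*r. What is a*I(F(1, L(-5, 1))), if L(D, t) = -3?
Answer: -125/36 ≈ -3.4722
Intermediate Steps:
F(V, r) = 2*r + V*r (F(V, r) = V*r + 2*r = 2*r + V*r)
u(U) = -½ (u(U) = -(-1 - 1*(-2))/2 = -(-1 + 2)/2 = -½*1 = -½)
I(w) = (-16 + w)/(2*w) (I(w) = (-16 + w)/((2*w)) = (-16 + w)*(1/(2*w)) = (-16 + w)/(2*w))
a = -5/2 (a = -½*5 = -5/2 ≈ -2.5000)
a*I(F(1, L(-5, 1))) = -5*(-16 - 3*(2 + 1))/(4*((-3*(2 + 1)))) = -5*(-16 - 3*3)/(4*((-3*3))) = -5*(-16 - 9)/(4*(-9)) = -5*(-1)*(-25)/(4*9) = -5/2*25/18 = -125/36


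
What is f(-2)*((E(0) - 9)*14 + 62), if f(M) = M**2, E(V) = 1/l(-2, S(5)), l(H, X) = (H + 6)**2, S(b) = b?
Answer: -505/2 ≈ -252.50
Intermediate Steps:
l(H, X) = (6 + H)**2
E(V) = 1/16 (E(V) = 1/(6 - 2)**2 = 1/4**2 = 1/16)
f(-2)*((E(0) - 9)*14 + 62) = (-2)**2*((1/16 - 9)*14 + 62) = 4*(-143/16*14 + 62) = 4*(-1001/8 + 62) = 4*(-505/8) = -505/2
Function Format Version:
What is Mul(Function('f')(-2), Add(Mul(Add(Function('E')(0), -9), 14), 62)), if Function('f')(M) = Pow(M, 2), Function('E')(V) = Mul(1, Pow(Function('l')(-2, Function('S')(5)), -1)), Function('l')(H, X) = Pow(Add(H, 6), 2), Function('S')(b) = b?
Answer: Rational(-505, 2) ≈ -252.50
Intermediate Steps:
Function('l')(H, X) = Pow(Add(6, H), 2)
Function('E')(V) = Rational(1, 16) (Function('E')(V) = Mul(1, Pow(Pow(Add(6, -2), 2), -1)) = Mul(1, Pow(Pow(4, 2), -1)) = Mul(1, Pow(16, -1)) = Mul(1, Rational(1, 16)) = Rational(1, 16))
Mul(Function('f')(-2), Add(Mul(Add(Function('E')(0), -9), 14), 62)) = Mul(Pow(-2, 2), Add(Mul(Add(Rational(1, 16), -9), 14), 62)) = Mul(4, Add(Mul(Rational(-143, 16), 14), 62)) = Mul(4, Add(Rational(-1001, 8), 62)) = Mul(4, Rational(-505, 8)) = Rational(-505, 2)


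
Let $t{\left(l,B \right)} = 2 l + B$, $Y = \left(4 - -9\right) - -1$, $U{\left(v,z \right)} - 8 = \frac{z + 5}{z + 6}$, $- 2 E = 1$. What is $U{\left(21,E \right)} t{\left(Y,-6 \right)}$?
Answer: $194$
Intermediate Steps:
$E = - \frac{1}{2}$ ($E = \left(- \frac{1}{2}\right) 1 = - \frac{1}{2} \approx -0.5$)
$U{\left(v,z \right)} = 8 + \frac{5 + z}{6 + z}$ ($U{\left(v,z \right)} = 8 + \frac{z + 5}{z + 6} = 8 + \frac{5 + z}{6 + z}$)
$Y = 14$ ($Y = \left(4 + 9\right) + 1 = 13 + 1 = 14$)
$t{\left(l,B \right)} = B + 2 l$
$U{\left(21,E \right)} t{\left(Y,-6 \right)} = \frac{53 + 9 \left(- \frac{1}{2}\right)}{6 - \frac{1}{2}} \left(-6 + 2 \cdot 14\right) = \frac{53 - \frac{9}{2}}{\frac{11}{2}} \left(-6 + 28\right) = \frac{2}{11} \cdot \frac{97}{2} \cdot 22 = \frac{97}{11} \cdot 22 = 194$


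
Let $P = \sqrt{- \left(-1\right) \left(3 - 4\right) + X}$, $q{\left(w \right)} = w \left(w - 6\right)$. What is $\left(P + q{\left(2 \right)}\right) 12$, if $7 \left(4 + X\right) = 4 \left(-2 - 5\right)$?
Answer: $-96 + 36 i \approx -96.0 + 36.0 i$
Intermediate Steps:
$q{\left(w \right)} = w \left(-6 + w\right)$
$X = -8$ ($X = -4 + \frac{4 \left(-2 - 5\right)}{7} = -4 + \frac{4 \left(-7\right)}{7} = -4 + \frac{1}{7} \left(-28\right) = -4 - 4 = -8$)
$P = 3 i$ ($P = \sqrt{- \left(-1\right) \left(3 - 4\right) - 8} = \sqrt{- \left(-1\right) \left(-1\right) - 8} = \sqrt{\left(-1\right) 1 - 8} = \sqrt{-1 - 8} = \sqrt{-9} = 3 i \approx 3.0 i$)
$\left(P + q{\left(2 \right)}\right) 12 = \left(3 i + 2 \left(-6 + 2\right)\right) 12 = \left(3 i + 2 \left(-4\right)\right) 12 = \left(3 i - 8\right) 12 = \left(-8 + 3 i\right) 12 = -96 + 36 i$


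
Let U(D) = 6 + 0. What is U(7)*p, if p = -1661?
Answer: -9966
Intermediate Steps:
U(D) = 6
U(7)*p = 6*(-1661) = -9966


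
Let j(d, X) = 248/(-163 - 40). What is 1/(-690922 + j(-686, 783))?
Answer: -203/140257414 ≈ -1.4473e-6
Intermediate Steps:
j(d, X) = -248/203 (j(d, X) = 248/(-203) = 248*(-1/203) = -248/203)
1/(-690922 + j(-686, 783)) = 1/(-690922 - 248/203) = 1/(-140257414/203) = -203/140257414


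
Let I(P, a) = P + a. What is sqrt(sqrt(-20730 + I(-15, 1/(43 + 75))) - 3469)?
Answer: sqrt(-48302356 + 118*I*sqrt(288853262))/118 ≈ 1.2225 + 58.911*I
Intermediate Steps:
sqrt(sqrt(-20730 + I(-15, 1/(43 + 75))) - 3469) = sqrt(sqrt(-20730 + (-15 + 1/(43 + 75))) - 3469) = sqrt(sqrt(-20730 + (-15 + 1/118)) - 3469) = sqrt(sqrt(-20730 - 1769/118) - 3469) = sqrt(sqrt(-2447909/118) - 3469) = sqrt(I*sqrt(288853262)/118 - 3469) = sqrt(-3469 + I*sqrt(288853262)/118)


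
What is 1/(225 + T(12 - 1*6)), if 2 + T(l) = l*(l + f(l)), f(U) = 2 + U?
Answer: 1/307 ≈ 0.0032573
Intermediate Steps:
T(l) = -2 + l*(2 + 2*l) (T(l) = -2 + l*(l + (2 + l)) = -2 + l*(2 + 2*l))
1/(225 + T(12 - 1*6)) = 1/(225 + (-2 + 2*(12 - 1*6) + 2*(12 - 1*6)**2)) = 1/(225 + (-2 + 2*(12 - 6) + 2*(12 - 6)**2)) = 1/(225 + (-2 + 2*6 + 2*6**2)) = 1/(225 + (-2 + 12 + 2*36)) = 1/(225 + (-2 + 12 + 72)) = 1/(225 + 82) = 1/307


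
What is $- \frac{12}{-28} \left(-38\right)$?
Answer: $- \frac{114}{7} \approx -16.286$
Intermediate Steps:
$- \frac{12}{-28} \left(-38\right) = \left(-12\right) \left(- \frac{1}{28}\right) \left(-38\right) = \frac{3}{7} \left(-38\right) = - \frac{114}{7}$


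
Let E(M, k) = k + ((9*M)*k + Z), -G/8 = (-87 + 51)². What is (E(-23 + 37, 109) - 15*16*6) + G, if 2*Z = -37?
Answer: 4033/2 ≈ 2016.5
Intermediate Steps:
Z = -37/2 (Z = (½)*(-37) = -37/2 ≈ -18.500)
G = -10368 (G = -8*(-87 + 51)² = -8*(-36)² = -8*1296 = -10368)
E(M, k) = -37/2 + k + 9*M*k (E(M, k) = k + ((9*M)*k - 37/2) = k + (9*M*k - 37/2) = k + (-37/2 + 9*M*k) = -37/2 + k + 9*M*k)
(E(-23 + 37, 109) - 15*16*6) + G = ((-37/2 + 109 + 9*(-23 + 37)*109) - 15*16*6) - 10368 = ((-37/2 + 109 + 9*14*109) - 240*6) - 10368 = ((-37/2 + 109 + 13734) - 1*1440) - 10368 = (27649/2 - 1440) - 10368 = 24769/2 - 10368 = 4033/2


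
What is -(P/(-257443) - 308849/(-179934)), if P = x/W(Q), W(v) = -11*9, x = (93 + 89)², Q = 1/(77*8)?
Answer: -2625850143803/1528650709146 ≈ -1.7178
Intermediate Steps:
Q = 1/616 ≈ 0.0016234
x = 33124 (x = 182² = 33124)
W(v) = -99
P = -33124/99 (P = 33124/(-99) = 33124*(-1/99) = -33124/99 ≈ -334.59)
-(P/(-257443) - 308849/(-179934)) = -(-33124/99/(-257443) - 308849/(-179934)) = -(-33124/99*(-1/257443) - 308849*(-1/179934)) = -(33124/25486857 + 308849/179934) = -1*2625850143803/1528650709146 = -2625850143803/1528650709146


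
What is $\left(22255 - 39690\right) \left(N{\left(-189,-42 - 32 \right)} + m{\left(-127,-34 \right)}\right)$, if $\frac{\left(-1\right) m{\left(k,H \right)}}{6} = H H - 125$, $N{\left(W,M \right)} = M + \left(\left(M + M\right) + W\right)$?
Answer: $115018695$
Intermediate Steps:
$N{\left(W,M \right)} = W + 3 M$ ($N{\left(W,M \right)} = M + \left(2 M + W\right) = M + \left(W + 2 M\right) = W + 3 M$)
$m{\left(k,H \right)} = 750 - 6 H^{2}$ ($m{\left(k,H \right)} = - 6 \left(H H - 125\right) = - 6 \left(H^{2} - 125\right) = - 6 \left(-125 + H^{2}\right) = 750 - 6 H^{2}$)
$\left(22255 - 39690\right) \left(N{\left(-189,-42 - 32 \right)} + m{\left(-127,-34 \right)}\right) = \left(22255 - 39690\right) \left(\left(-189 + 3 \left(-42 - 32\right)\right) + \left(750 - 6 \left(-34\right)^{2}\right)\right) = - 17435 \left(\left(-189 + 3 \left(-42 - 32\right)\right) + \left(750 - 6936\right)\right) = - 17435 \left(\left(-189 + 3 \left(-74\right)\right) + \left(750 - 6936\right)\right) = - 17435 \left(\left(-189 - 222\right) - 6186\right) = - 17435 \left(-411 - 6186\right) = \left(-17435\right) \left(-6597\right) = 115018695$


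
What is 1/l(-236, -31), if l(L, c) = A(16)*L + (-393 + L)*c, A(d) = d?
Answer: 1/15723 ≈ 6.3601e-5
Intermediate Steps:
l(L, c) = 16*L + c*(-393 + L) (l(L, c) = 16*L + (-393 + L)*c = 16*L + c*(-393 + L))
1/l(-236, -31) = 1/(-393*(-31) + 16*(-236) - 236*(-31)) = 1/(12183 - 3776 + 7316) = 1/15723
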